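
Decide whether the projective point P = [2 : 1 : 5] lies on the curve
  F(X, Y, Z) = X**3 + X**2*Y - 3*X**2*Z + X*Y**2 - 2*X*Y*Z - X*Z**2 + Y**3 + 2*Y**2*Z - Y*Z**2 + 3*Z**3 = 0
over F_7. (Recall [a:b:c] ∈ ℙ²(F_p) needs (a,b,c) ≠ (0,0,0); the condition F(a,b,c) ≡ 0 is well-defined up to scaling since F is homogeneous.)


F(2,1,5) ≡ 0 (mod 7); P is on the curve.

Evaluate F(2, 1, 5) term-by-term (mod 7).
  X**3 ↦ 1·8·1·1 = 8
  X**2*Y ↦ 1·4·1·1 = 4
  -3*X**2*Z ↦ -3·4·1·5 = -60
  X*Y**2 ↦ 1·2·1·1 = 2
  -2*X*Y*Z ↦ -2·2·1·5 = -20
  -X*Z**2 ↦ -1·2·1·25 = -50
  Y**3 ↦ 1·1·1·1 = 1
  2*Y**2*Z ↦ 2·1·1·5 = 10
  -Y*Z**2 ↦ -1·1·1·25 = -25
  3*Z**3 ↦ 3·1·1·125 = 375
Sum: F(2, 1, 5) = (8) + (4) + (-60) + (2) + (-20) + (-50) + (1) + (10) + (-25) + (375) = 245.
Reducing mod 7: 245 ≡ 0 (mod 7).
Since F(a, b, c) ≡ 0 (mod 7), P lies on the curve.


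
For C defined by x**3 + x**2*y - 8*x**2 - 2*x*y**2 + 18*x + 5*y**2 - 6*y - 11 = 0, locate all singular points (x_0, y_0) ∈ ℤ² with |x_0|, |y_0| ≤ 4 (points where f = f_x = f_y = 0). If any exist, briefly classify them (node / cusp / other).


Singular points: {(2, 1)}; classification: node.

Compute partial derivatives:
  f_x = 3*x**2 + 2*x*y - 16*x - 2*y**2 + 18.
  f_y = x**2 - 4*x*y + 10*y - 6.
Scan x_0 ∈ {−4, ..., 4}. For each x_0, f_y(x_0, y) is a polynomial in y; find its integer roots y ∈ {−4, ..., 4}, then test f_x and f at those candidates.
  x = -4: f_y(-4, y) = 26*y + 10; no integer root y with |y| ≤ 4.
  x = -3: f_y(-3, y) = 22*y + 3; no integer root y with |y| ≤ 4.
  x = -2: f_y(-2, y) = 18*y - 2; no integer root y with |y| ≤ 4.
  x = -1: f_y(-1, y) = 14*y - 5; no integer root y with |y| ≤ 4.
  x = 0: f_y(0, y) = 10*y - 6; no integer root y with |y| ≤ 4.
  x = 1: f_y(1, y) = 6*y - 5; no integer root y with |y| ≤ 4.
  x = 2: f_y(2, y) = 2*y - 2; vanishes at y ∈ {1}. (2, 1): f_x = 0, f = 0 — SINGULAR.
  x = 3: f_y(3, y) = 3 - 2*y; no integer root y with |y| ≤ 4.
  x = 4: f_y(4, y) = 10 - 6*y; no integer root y with |y| ≤ 4.
Only singular point on the grid: (2, 1).
Classify: substitute x = 2 + u, y = 1 + v and expand: f = u**3 + u**2*v - u**2 - 2*u*v**2 + v**2.
No constant or linear terms (consistent with a singular point). Quadratic part: -u**2 + v**2. Cubic part: u**3 + u**2*v - 2*u*v**2.
The quadratic part v**2 - u**2 = (v − u)(v + u) splits into two distinct linear factors, so there are two distinct tangent lines y − 1 = ±(x − 2) — this is a node (ordinary double point).
Classification: node.


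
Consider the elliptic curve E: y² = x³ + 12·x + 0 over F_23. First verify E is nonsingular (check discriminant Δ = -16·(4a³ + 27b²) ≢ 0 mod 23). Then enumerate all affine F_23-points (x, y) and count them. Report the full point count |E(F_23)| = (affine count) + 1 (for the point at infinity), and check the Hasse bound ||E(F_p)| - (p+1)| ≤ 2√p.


Affine points = {(0, 0), (1, 6), (1, 17), (2, 3), (2, 20), (5, 1), (5, 22), (6, 9), (6, 14), (7, 6), (7, 17), (9, 3), (9, 20), (10, 4), (10, 19), (12, 3), (12, 20), (15, 6), (15, 17), (19, 7), (19, 16), (20, 11), (20, 12)}; affine count = 23; |E(F_23)| = 24.

Discriminant check: Δ ∝ 4a³ + 27b² = 4·12³ + 27·0² = 4·1728 + 27·0 ≡ 12 (mod 23). Nonzero ⇒ E is nonsingular.
For each x ∈ F_23, compute rhs = x³ + 12·x + 0 mod 23, then count y ∈ F_23 with y² ≡ rhs.
  x = 0: rhs = 0, matching y values: 0 (1 points).
  x = 1: rhs = 13, matching y values: 6, 17 (2 points).
  x = 2: rhs = 9, matching y values: 3, 20 (2 points).
  x = 3: rhs = 17, matching y values: none (0 points).
  x = 4: rhs = 20, matching y values: none (0 points).
  x = 5: rhs = 1, matching y values: 1, 22 (2 points).
  x = 6: rhs = 12, matching y values: 9, 14 (2 points).
  x = 7: rhs = 13, matching y values: 6, 17 (2 points).
  x = 8: rhs = 10, matching y values: none (0 points).
  x = 9: rhs = 9, matching y values: 3, 20 (2 points).
  x = 10: rhs = 16, matching y values: 4, 19 (2 points).
  x = 11: rhs = 14, matching y values: none (0 points).
  x = 12: rhs = 9, matching y values: 3, 20 (2 points).
  x = 13: rhs = 7, matching y values: none (0 points).
  x = 14: rhs = 14, matching y values: none (0 points).
  x = 15: rhs = 13, matching y values: 6, 17 (2 points).
  x = 16: rhs = 10, matching y values: none (0 points).
  x = 17: rhs = 11, matching y values: none (0 points).
  x = 18: rhs = 22, matching y values: none (0 points).
  x = 19: rhs = 3, matching y values: 7, 16 (2 points).
  x = 20: rhs = 6, matching y values: 11, 12 (2 points).
  x = 21: rhs = 14, matching y values: none (0 points).
  x = 22: rhs = 10, matching y values: none (0 points).
Total affine count: 23.
Full point count |E(F_23)| = 23 + 1 = 24.
Hasse bound: |24 − (23+1)| = |0| = 0 ≤ 2√23 ≈ 9.5917 ✓.


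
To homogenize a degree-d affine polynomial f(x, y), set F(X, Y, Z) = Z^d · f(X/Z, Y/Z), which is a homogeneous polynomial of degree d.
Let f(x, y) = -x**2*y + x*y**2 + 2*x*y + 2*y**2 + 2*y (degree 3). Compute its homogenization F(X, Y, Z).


F(X, Y, Z) = -X**2*Y + X*Y**2 + 2*X*Y*Z + 2*Y**2*Z + 2*Y*Z**2

deg(f) = 3.
Substitute x = X/Z, y = Y/Z into f, then multiply by Z^3.
  monomial -1·x^2·y^1 ↦ -1·X^2·Y^1·Z^0.
  monomial 1·x^1·y^2 ↦ 1·X^1·Y^2·Z^0.
  monomial 2·x^1·y^1 ↦ 2·X^1·Y^1·Z^1.
  monomial 2·x^0·y^2 ↦ 2·X^0·Y^2·Z^1.
  monomial 2·x^0·y^1 ↦ 2·X^0·Y^1·Z^2.
Collecting: F(X, Y, Z) = -X**2*Y + X*Y**2 + 2*X*Y*Z + 2*Y**2*Z + 2*Y*Z**2.


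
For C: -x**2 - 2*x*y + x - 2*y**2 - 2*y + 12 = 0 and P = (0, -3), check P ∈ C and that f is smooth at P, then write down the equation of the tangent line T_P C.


Tangent line at P: 7*x + 10*y + 30 = 0.

Step 1: f(0, -3) = 0, so P lies on C.
Step 2: partial derivatives
  f_x(x, y) = -2*x - 2*y + 1, f_y(x, y) = -2*x - 4*y - 2.
  f_x(P) = 7, f_y(P) = 10 (gradient nonzero, so P is smooth).
Step 3: tangent line at P: 7·(x − 0) + 10·(y − -3) = 0.
Expanding: 7*x + 10*y + 30 = 0.


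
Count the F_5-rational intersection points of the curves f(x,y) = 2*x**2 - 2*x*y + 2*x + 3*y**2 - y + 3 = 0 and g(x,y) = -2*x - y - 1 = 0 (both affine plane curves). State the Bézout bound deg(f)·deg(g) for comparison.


Common zeros: {(2, 0)}; count = 1; Bézout bound = 2.

deg(f) = 2, deg(g) = 1, so Bézout bound = 2.
Scan x ∈ F_5. For each x, list the y ∈ F_5 with f(x, y) ≡ 0 and those with g(x, y) ≡ 0 (mod 5); the common zeros in that column are the intersection.
  x = 0: f ≡ 0 at y ∈ {1}; g ≡ 0 at y ∈ {4}; common: ∅.
  x = 1: f ≡ 0 at y ∈ {3}; g ≡ 0 at y ∈ {2}; common: ∅.
  x = 2: f ≡ 0 at y ∈ {0}; g ≡ 0 at y ∈ {0}; common: {0}.
  x = 3: f ≡ 0 at y ∈ {2}; g ≡ 0 at y ∈ {3}; common: ∅.
  x = 4: f ≡ 0 at y ∈ {4}; g ≡ 0 at y ∈ {1}; common: ∅.
Collecting: common zeros = {(2, 0)}, so the count is 1.
Comparison with the Bézout bound: 1 ≤ 2 = deg(f)·deg(g), as expected for curves with no common component (the affine F_5-count falls short of the bound because intersections may lie at infinity, over extension fields, or carry multiplicity).


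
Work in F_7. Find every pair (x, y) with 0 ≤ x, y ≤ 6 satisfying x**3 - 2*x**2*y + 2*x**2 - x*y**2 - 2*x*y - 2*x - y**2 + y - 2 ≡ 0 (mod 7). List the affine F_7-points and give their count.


Affine F_7-points: {(0, 4), (1, 3), (1, 6), (3, 4), (3, 6), (4, 1), (5, 1), (5, 2), (6, 6)}; count = 9.

For each of the 49 pairs (x, y) ∈ F_7², evaluate f(x, y) mod 7. Record the zeros.
  x = 0: [0↦5, 1↦5, 2↦3, 3↦6, 4↦0, 5↦6, 6↦3]  zeros at y ∈ {4}
  x = 1: [0↦6, 1↦1, 2↦6, 3↦0, 4↦4, 5↦4, 6↦0]  zeros at y ∈ {3, 6}
  x = 2: [0↦3, 1↦3, 2↦4, 3↦6, 4↦2, 5↦6, 6↦4]  zeros at y ∈ ∅
  x = 3: [0↦2, 1↦3, 2↦3, 3↦2, 4↦0, 5↦4, 6↦0]  zeros at y ∈ {4, 6}
  x = 4: [0↦2, 1↦0, 2↦2, 3↦1, 4↦4, 5↦4, 6↦1]  zeros at y ∈ {1}
  x = 5: [0↦2, 1↦0, 2↦0, 3↦2, 4↦6, 5↦5, 6↦6]  zeros at y ∈ {1, 2}
  x = 6: [0↦1, 1↦2, 2↦3, 3↦4, 4↦5, 5↦6, 6↦0]  zeros at y ∈ {6}
Collecting zeros: affine points = {(0, 4), (1, 3), (1, 6), (3, 4), (3, 6), (4, 1), (5, 1), (5, 2), (6, 6)}.
Total count |C(F_7)_aff| = 9.


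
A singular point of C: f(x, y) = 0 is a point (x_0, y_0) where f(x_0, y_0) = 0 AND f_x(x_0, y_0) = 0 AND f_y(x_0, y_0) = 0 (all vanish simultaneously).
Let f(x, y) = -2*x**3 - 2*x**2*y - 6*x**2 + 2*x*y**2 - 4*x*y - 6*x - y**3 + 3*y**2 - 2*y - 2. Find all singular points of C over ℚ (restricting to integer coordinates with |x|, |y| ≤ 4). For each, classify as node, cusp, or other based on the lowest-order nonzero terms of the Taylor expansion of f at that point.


Singular points: {(-1, 0)}; classification: cusp.

Compute partial derivatives:
  f_x = -6*x**2 - 4*x*y - 12*x + 2*y**2 - 4*y - 6.
  f_y = -2*x**2 + 4*x*y - 4*x - 3*y**2 + 6*y - 2.
Scan x_0 ∈ {−4, ..., 4}. For each x_0, f_y(x_0, y) is a polynomial in y; find its integer roots y ∈ {−4, ..., 4}, then test f_x and f at those candidates.
  x = -4: f_y(-4, y) = -3*y**2 - 10*y - 18; no integer root y with |y| ≤ 4.
  x = -3: f_y(-3, y) = -3*y**2 - 6*y - 8; no integer root y with |y| ≤ 4.
  x = -2: f_y(-2, y) = -3*y**2 - 2*y - 2; no integer root y with |y| ≤ 4.
  x = -1: f_y(-1, y) = -3*y**2 + 2*y; vanishes at y ∈ {0}. (-1, 0): f_x = 0, f = 0 — SINGULAR.
  x = 0: f_y(0, y) = -3*y**2 + 6*y - 2; no integer root y with |y| ≤ 4.
  x = 1: f_y(1, y) = -3*y**2 + 10*y - 8; vanishes at y ∈ {2}. (1, 2): f_x = -32 ≠ 0.
  x = 2: f_y(2, y) = -3*y**2 + 14*y - 18; no integer root y with |y| ≤ 4.
  x = 3: f_y(3, y) = -3*y**2 + 18*y - 32; no integer root y with |y| ≤ 4.
  x = 4: f_y(4, y) = -3*y**2 + 22*y - 50; no integer root y with |y| ≤ 4.
Only singular point on the grid: (-1, 0).
Classify: substitute x = -1 + u, y = 0 + v and expand: f = -2*u**3 - 2*u**2*v + 2*u*v**2 - v**3 + v**2.
No constant or linear terms (consistent with a singular point). Quadratic part: v**2. Cubic part: -2*u**3 - 2*u**2*v + 2*u*v**2 - v**3.
The quadratic part v**2 is a perfect square, so there is a single (double) tangent line v = 0, i.e. y = 0. Restricting the cubic part to that line (v = 0) leaves -2*u**3 ≠ 0, so f is not divisible by v and the branch is v² ≈ 2*u**3 to lowest order — this is a cusp.
Classification: cusp.


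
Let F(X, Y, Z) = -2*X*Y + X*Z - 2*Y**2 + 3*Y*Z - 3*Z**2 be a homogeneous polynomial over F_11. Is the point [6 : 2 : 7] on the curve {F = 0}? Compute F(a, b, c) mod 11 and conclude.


F(6,2,7) ≡ 4 (mod 11); P is NOT on the curve.

Evaluate F(6, 2, 7) term-by-term (mod 11).
  -2*X*Y ↦ -2·6·2·1 = -24
  X*Z ↦ 1·6·1·7 = 42
  -2*Y**2 ↦ -2·1·4·1 = -8
  3*Y*Z ↦ 3·1·2·7 = 42
  -3*Z**2 ↦ -3·1·1·49 = -147
Sum: F(6, 2, 7) = (-24) + (42) + (-8) + (42) + (-147) = -95.
Reducing mod 11: -95 ≡ 4 (mod 11).
Since F(a, b, c) ≡ 4 ≠ 0 (mod 11), P does NOT lie on the curve.


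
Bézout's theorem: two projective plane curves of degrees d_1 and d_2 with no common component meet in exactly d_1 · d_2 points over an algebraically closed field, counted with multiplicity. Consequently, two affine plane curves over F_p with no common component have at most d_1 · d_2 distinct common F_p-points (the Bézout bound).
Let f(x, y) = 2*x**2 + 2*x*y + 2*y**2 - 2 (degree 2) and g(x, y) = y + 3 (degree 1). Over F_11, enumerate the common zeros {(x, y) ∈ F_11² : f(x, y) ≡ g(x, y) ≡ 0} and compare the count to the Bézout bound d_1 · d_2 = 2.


Common zeros: ∅; count = 0; Bézout bound = 2.

deg(f) = 2, deg(g) = 1, so Bézout bound = 2.
Scan x ∈ F_11. For each x, list the y ∈ F_11 with f(x, y) ≡ 0 and those with g(x, y) ≡ 0 (mod 11); the common zeros in that column are the intersection.
  x = 0: f ≡ 0 at y ∈ {1, 10}; g ≡ 0 at y ∈ {8}; common: ∅.
  x = 1: f ≡ 0 at y ∈ {0, 10}; g ≡ 0 at y ∈ {8}; common: ∅.
  x = 2: f ≡ 0 at y ∈ {2, 7}; g ≡ 0 at y ∈ {8}; common: ∅.
  x = 3: f ≡ 0 at y ∈ ∅; g ≡ 0 at y ∈ {8}; common: ∅.
  x = 4: f ≡ 0 at y ∈ {9}; g ≡ 0 at y ∈ {8}; common: ∅.
  x = 5: f ≡ 0 at y ∈ ∅; g ≡ 0 at y ∈ {8}; common: ∅.
  x = 6: f ≡ 0 at y ∈ ∅; g ≡ 0 at y ∈ {8}; common: ∅.
  x = 7: f ≡ 0 at y ∈ {2}; g ≡ 0 at y ∈ {8}; common: ∅.
  x = 8: f ≡ 0 at y ∈ ∅; g ≡ 0 at y ∈ {8}; common: ∅.
  x = 9: f ≡ 0 at y ∈ {4, 9}; g ≡ 0 at y ∈ {8}; common: ∅.
  x = 10: f ≡ 0 at y ∈ {0, 1}; g ≡ 0 at y ∈ {8}; common: ∅.
Collecting: common zeros = ∅, so the count is 0.
Comparison with the Bézout bound: 0 ≤ 2 = deg(f)·deg(g), as expected for curves with no common component (the affine F_11-count falls short of the bound because intersections may lie at infinity, over extension fields, or carry multiplicity).


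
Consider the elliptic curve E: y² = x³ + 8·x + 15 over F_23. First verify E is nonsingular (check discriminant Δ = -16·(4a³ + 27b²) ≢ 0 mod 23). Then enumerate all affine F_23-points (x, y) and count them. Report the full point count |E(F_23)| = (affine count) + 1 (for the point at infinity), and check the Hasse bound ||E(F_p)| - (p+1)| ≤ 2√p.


Affine points = {(1, 1), (1, 22), (2, 4), (2, 19), (6, 7), (6, 16), (7, 0), (8, 4), (8, 19), (11, 10), (11, 13), (13, 4), (13, 19), (17, 2), (17, 21), (22, 11), (22, 12)}; affine count = 17; |E(F_23)| = 18.

Discriminant check: Δ ∝ 4a³ + 27b² = 4·8³ + 27·15² = 4·512 + 27·225 ≡ 4 (mod 23). Nonzero ⇒ E is nonsingular.
For each x ∈ F_23, compute rhs = x³ + 8·x + 15 mod 23, then count y ∈ F_23 with y² ≡ rhs.
  x = 0: rhs = 15, matching y values: none (0 points).
  x = 1: rhs = 1, matching y values: 1, 22 (2 points).
  x = 2: rhs = 16, matching y values: 4, 19 (2 points).
  x = 3: rhs = 20, matching y values: none (0 points).
  x = 4: rhs = 19, matching y values: none (0 points).
  x = 5: rhs = 19, matching y values: none (0 points).
  x = 6: rhs = 3, matching y values: 7, 16 (2 points).
  x = 7: rhs = 0, matching y values: 0 (1 points).
  x = 8: rhs = 16, matching y values: 4, 19 (2 points).
  x = 9: rhs = 11, matching y values: none (0 points).
  x = 10: rhs = 14, matching y values: none (0 points).
  x = 11: rhs = 8, matching y values: 10, 13 (2 points).
  x = 12: rhs = 22, matching y values: none (0 points).
  x = 13: rhs = 16, matching y values: 4, 19 (2 points).
  x = 14: rhs = 19, matching y values: none (0 points).
  x = 15: rhs = 14, matching y values: none (0 points).
  x = 16: rhs = 7, matching y values: none (0 points).
  x = 17: rhs = 4, matching y values: 2, 21 (2 points).
  x = 18: rhs = 11, matching y values: none (0 points).
  x = 19: rhs = 11, matching y values: none (0 points).
  x = 20: rhs = 10, matching y values: none (0 points).
  x = 21: rhs = 14, matching y values: none (0 points).
  x = 22: rhs = 6, matching y values: 11, 12 (2 points).
Total affine count: 17.
Full point count |E(F_23)| = 17 + 1 = 18.
Hasse bound: |18 − (23+1)| = |-6| = 6 ≤ 2√23 ≈ 9.5917 ✓.


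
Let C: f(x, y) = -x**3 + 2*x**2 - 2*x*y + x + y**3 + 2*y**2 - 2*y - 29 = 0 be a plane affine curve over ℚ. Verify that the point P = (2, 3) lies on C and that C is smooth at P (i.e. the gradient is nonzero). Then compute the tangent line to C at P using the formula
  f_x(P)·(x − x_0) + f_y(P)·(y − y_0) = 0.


Tangent line at P: -9*x + 33*y - 81 = 0.

Step 1: f(2, 3) = 0, so P lies on C.
Step 2: partial derivatives
  f_x(x, y) = -3*x**2 + 4*x - 2*y + 1, f_y(x, y) = -2*x + 3*y**2 + 4*y - 2.
  f_x(P) = -9, f_y(P) = 33 (gradient nonzero, so P is smooth).
Step 3: tangent line at P: -9·(x − 2) + 33·(y − 3) = 0.
Expanding: -9*x + 33*y - 81 = 0.


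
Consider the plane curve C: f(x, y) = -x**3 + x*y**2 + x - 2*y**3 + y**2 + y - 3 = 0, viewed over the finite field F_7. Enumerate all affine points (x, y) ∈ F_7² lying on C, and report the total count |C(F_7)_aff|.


Affine F_7-points: {(1, 6), (2, 1), (3, 3), (4, 0)}; count = 4.

For each of the 49 pairs (x, y) ∈ F_7², evaluate f(x, y) mod 7. Record the zeros.
  x = 0: [0↦4, 1↦4, 2↦1, 3↦4, 4↦1, 5↦1, 6↦6]  zeros at y ∈ ∅
  x = 1: [0↦4, 1↦5, 2↦5, 3↦6, 4↦3, 5↦5, 6↦0]  zeros at y ∈ {6}
  x = 2: [0↦5, 1↦0, 2↦3, 3↦2, 4↦6, 5↦3, 6↦2]  zeros at y ∈ {1}
  x = 3: [0↦1, 1↦4, 2↦3, 3↦0, 4↦4, 5↦3, 6↦6]  zeros at y ∈ {3}
  x = 4: [0↦0, 1↦4, 2↦6, 3↦1, 4↦5, 5↦6, 6↦6]  zeros at y ∈ {0}
  x = 5: [0↦3, 1↦1, 2↦6, 3↦6, 4↦3, 5↦6, 6↦3]  zeros at y ∈ ∅
  x = 6: [0↦4, 1↦3, 2↦4, 3↦2, 4↦6, 5↦4, 6↦5]  zeros at y ∈ ∅
Collecting zeros: affine points = {(1, 6), (2, 1), (3, 3), (4, 0)}.
Total count |C(F_7)_aff| = 4.


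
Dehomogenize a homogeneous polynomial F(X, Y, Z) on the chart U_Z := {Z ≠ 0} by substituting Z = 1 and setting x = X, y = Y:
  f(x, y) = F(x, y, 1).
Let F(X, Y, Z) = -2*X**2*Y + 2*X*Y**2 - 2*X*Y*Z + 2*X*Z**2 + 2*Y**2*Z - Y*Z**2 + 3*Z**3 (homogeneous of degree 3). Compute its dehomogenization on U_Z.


f(x, y) = -2*x**2*y + 2*x*y**2 - 2*x*y + 2*x + 2*y**2 - y + 3

On U_Z we set Z = 1. Each monomial c·X^i·Y^j·Z^k in F becomes c·x^i·y^j·1^k = c·x^i·y^j.
Substituting Z = 1: F(X, Y, 1) = -2*x**2*y + 2*x*y**2 - 2*x*y + 2*x + 2*y**2 - y + 3.
Note: deg(f) ≤ deg(F) = 3; strict inequality happens when F is divisible by Z (lost terms).


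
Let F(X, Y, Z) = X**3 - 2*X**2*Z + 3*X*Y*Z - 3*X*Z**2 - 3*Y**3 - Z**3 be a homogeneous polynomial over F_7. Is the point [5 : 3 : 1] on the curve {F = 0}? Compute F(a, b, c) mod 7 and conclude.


F(5,3,1) ≡ 2 (mod 7); P is NOT on the curve.

Evaluate F(5, 3, 1) term-by-term (mod 7).
  X**3 ↦ 1·125·1·1 = 125
  -2*X**2*Z ↦ -2·25·1·1 = -50
  3*X*Y*Z ↦ 3·5·3·1 = 45
  -3*X*Z**2 ↦ -3·5·1·1 = -15
  -3*Y**3 ↦ -3·1·27·1 = -81
  -Z**3 ↦ -1·1·1·1 = -1
Sum: F(5, 3, 1) = (125) + (-50) + (45) + (-15) + (-81) + (-1) = 23.
Reducing mod 7: 23 ≡ 2 (mod 7).
Since F(a, b, c) ≡ 2 ≠ 0 (mod 7), P does NOT lie on the curve.


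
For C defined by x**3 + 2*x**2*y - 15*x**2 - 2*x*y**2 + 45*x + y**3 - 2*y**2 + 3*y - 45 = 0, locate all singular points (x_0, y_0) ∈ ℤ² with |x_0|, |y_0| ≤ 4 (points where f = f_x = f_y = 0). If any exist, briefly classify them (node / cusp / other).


Singular points: {(3, 3)}; classification: cusp.

Compute partial derivatives:
  f_x = 3*x**2 + 4*x*y - 30*x - 2*y**2 + 45.
  f_y = 2*x**2 - 4*x*y + 3*y**2 - 4*y + 3.
Scan x_0 ∈ {−4, ..., 4}. For each x_0, f_y(x_0, y) is a polynomial in y; find its integer roots y ∈ {−4, ..., 4}, then test f_x and f at those candidates.
  x = -4: f_y(-4, y) = 3*y**2 + 12*y + 35; no integer root y with |y| ≤ 4.
  x = -3: f_y(-3, y) = 3*y**2 + 8*y + 21; no integer root y with |y| ≤ 4.
  x = -2: f_y(-2, y) = 3*y**2 + 4*y + 11; no integer root y with |y| ≤ 4.
  x = -1: f_y(-1, y) = 3*y**2 + 5; no integer root y with |y| ≤ 4.
  x = 0: f_y(0, y) = 3*y**2 - 4*y + 3; no integer root y with |y| ≤ 4.
  x = 1: f_y(1, y) = 3*y**2 - 8*y + 5; vanishes at y ∈ {1}. (1, 1): f_x = 20 ≠ 0.
  x = 2: f_y(2, y) = 3*y**2 - 12*y + 11; no integer root y with |y| ≤ 4.
  x = 3: f_y(3, y) = 3*y**2 - 16*y + 21; vanishes at y ∈ {3}. (3, 3): f_x = 0, f = 0 — SINGULAR.
  x = 4: f_y(4, y) = 3*y**2 - 20*y + 35; no integer root y with |y| ≤ 4.
Only singular point on the grid: (3, 3).
Classify: substitute x = 3 + u, y = 3 + v and expand: f = u**3 + 2*u**2*v - 2*u*v**2 + v**3 + v**2.
No constant or linear terms (consistent with a singular point). Quadratic part: v**2. Cubic part: u**3 + 2*u**2*v - 2*u*v**2 + v**3.
The quadratic part v**2 is a perfect square, so there is a single (double) tangent line v = 0, i.e. y = 3. Restricting the cubic part to that line (v = 0) leaves u**3 ≠ 0, so f is not divisible by v and the branch is v² ≈ -u**3 to lowest order — this is a cusp.
Classification: cusp.


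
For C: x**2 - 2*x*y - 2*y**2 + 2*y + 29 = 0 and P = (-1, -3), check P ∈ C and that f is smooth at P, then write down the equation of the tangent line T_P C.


Tangent line at P: 4*x + 16*y + 52 = 0.

Step 1: f(-1, -3) = 0, so P lies on C.
Step 2: partial derivatives
  f_x(x, y) = 2*x - 2*y, f_y(x, y) = -2*x - 4*y + 2.
  f_x(P) = 4, f_y(P) = 16 (gradient nonzero, so P is smooth).
Step 3: tangent line at P: 4·(x − -1) + 16·(y − -3) = 0.
Expanding: 4*x + 16*y + 52 = 0.


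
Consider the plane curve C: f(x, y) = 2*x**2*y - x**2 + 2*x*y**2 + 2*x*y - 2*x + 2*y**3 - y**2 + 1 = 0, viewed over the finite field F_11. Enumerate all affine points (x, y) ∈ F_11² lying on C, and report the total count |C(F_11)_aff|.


Affine F_11-points: {(0, 7), (1, 9), (2, 3), (2, 6), (5, 8), (6, 9), (9, 3), (9, 8)}; count = 8.

For each of the 121 pairs (x, y) ∈ F_11², evaluate f(x, y) mod 11. Record the zeros.
  x = 0: [0↦1, 1↦2, 2↦2, 3↦2, 4↦3, 5↦6, 6↦1, 7↦0, 8↦4, 9↦3, 10↦9]  zeros at y ∈ {7}
  x = 1: [0↦9, 1↦5, 2↦4, 3↦7, 4↦4, 5↦7, 6↦6, 7↦2, 8↦7, 9↦0, 10↦4]  zeros at y ∈ {9}
  x = 2: [0↦4, 1↦10, 2↦1, 3↦0, 4↦8, 5↦4, 6↦0, 7↦8, 8↦7, 9↦9, 10↦4]  zeros at y ∈ {3, 6}
  x = 3: [0↦8, 1↦6, 2↦4, 3↦3, 4↦4, 5↦8, 6↦5, 7↦7, 8↦4, 9↦8, 10↦9]  zeros at y ∈ ∅
  x = 4: [0↦10, 1↦4, 2↦2, 3↦5, 4↦3, 5↦8, 6↦10, 7↦10, 8↦9, 9↦8, 10↦8]  zeros at y ∈ ∅
  x = 5: [0↦10, 1↦4, 2↦6, 3↦6, 4↦5, 5↦4, 6↦4, 7↦6, 8↦0, 9↦9, 10↦1]  zeros at y ∈ {8}
  x = 6: [0↦8, 1↦6, 2↦5, 3↦6, 4↦10, 5↦7, 6↦9, 7↦6, 8↦10, 9↦0, 10↦10]  zeros at y ∈ {9}
  x = 7: [0↦4, 1↦10, 2↦10, 3↦5, 4↦7, 5↦6, 6↦3, 7↦10, 8↦6, 9↦3, 10↦2]  zeros at y ∈ ∅
  x = 8: [0↦9, 1↦5, 2↦10, 3↦3, 4↦7, 5↦1, 6↦8, 7↦7, 8↦10, 9↦7, 10↦10]  zeros at y ∈ ∅
  x = 9: [0↦1, 1↦2, 2↦5, 3↦0, 4↦10, 5↦3, 6↦2, 7↦8, 8↦0, 9↦1, 10↦1]  zeros at y ∈ {3, 8}
  x = 10: [0↦2, 1↦1, 2↦6, 3↦7, 4↦5, 5↦1, 6↦7, 7↦2, 8↦9, 9↦7, 10↦8]  zeros at y ∈ ∅
Collecting zeros: affine points = {(0, 7), (1, 9), (2, 3), (2, 6), (5, 8), (6, 9), (9, 3), (9, 8)}.
Total count |C(F_11)_aff| = 8.


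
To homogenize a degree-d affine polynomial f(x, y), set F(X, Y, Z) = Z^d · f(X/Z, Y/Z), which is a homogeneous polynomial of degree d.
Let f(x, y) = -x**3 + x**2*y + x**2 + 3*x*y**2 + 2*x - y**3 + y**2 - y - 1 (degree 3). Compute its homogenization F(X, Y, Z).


F(X, Y, Z) = -X**3 + X**2*Y + X**2*Z + 3*X*Y**2 + 2*X*Z**2 - Y**3 + Y**2*Z - Y*Z**2 - Z**3

deg(f) = 3.
Substitute x = X/Z, y = Y/Z into f, then multiply by Z^3.
  monomial -1·x^3·y^0 ↦ -1·X^3·Y^0·Z^0.
  monomial 1·x^2·y^1 ↦ 1·X^2·Y^1·Z^0.
  monomial 1·x^2·y^0 ↦ 1·X^2·Y^0·Z^1.
  monomial 3·x^1·y^2 ↦ 3·X^1·Y^2·Z^0.
  monomial 2·x^1·y^0 ↦ 2·X^1·Y^0·Z^2.
  monomial -1·x^0·y^3 ↦ -1·X^0·Y^3·Z^0.
  monomial 1·x^0·y^2 ↦ 1·X^0·Y^2·Z^1.
  monomial -1·x^0·y^1 ↦ -1·X^0·Y^1·Z^2.
  monomial -1·x^0·y^0 ↦ -1·X^0·Y^0·Z^3.
Collecting: F(X, Y, Z) = -X**3 + X**2*Y + X**2*Z + 3*X*Y**2 + 2*X*Z**2 - Y**3 + Y**2*Z - Y*Z**2 - Z**3.


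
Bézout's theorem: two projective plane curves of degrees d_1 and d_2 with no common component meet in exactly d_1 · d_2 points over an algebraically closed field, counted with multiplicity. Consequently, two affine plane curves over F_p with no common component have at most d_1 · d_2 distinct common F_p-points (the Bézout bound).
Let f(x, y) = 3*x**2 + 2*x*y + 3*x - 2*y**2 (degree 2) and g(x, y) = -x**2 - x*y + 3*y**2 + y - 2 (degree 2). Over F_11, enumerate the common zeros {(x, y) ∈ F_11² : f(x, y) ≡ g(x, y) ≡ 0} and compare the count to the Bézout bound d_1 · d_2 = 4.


Common zeros: {(3, 8), (4, 3), (9, 1)}; count = 3; Bézout bound = 4.

deg(f) = 2, deg(g) = 2, so Bézout bound = 4.
Scan x ∈ F_11. For each x, list the y ∈ F_11 with f(x, y) ≡ 0 and those with g(x, y) ≡ 0 (mod 11); the common zeros in that column are the intersection.
  x = 0: f ≡ 0 at y ∈ {0}; g ≡ 0 at y ∈ {8, 10}; common: ∅.
  x = 1: f ≡ 0 at y ∈ ∅; g ≡ 0 at y ∈ {1, 10}; common: ∅.
  x = 2: f ≡ 0 at y ∈ ∅; g ≡ 0 at y ∈ ∅; common: ∅.
  x = 3: f ≡ 0 at y ∈ {6, 8}; g ≡ 0 at y ∈ {0, 8}; common: {8}.
  x = 4: f ≡ 0 at y ∈ {1, 3}; g ≡ 0 at y ∈ {3, 9}; common: {3}.
  x = 5: f ≡ 0 at y ∈ ∅; g ≡ 0 at y ∈ ∅; common: ∅.
  x = 6: f ≡ 0 at y ∈ ∅; g ≡ 0 at y ∈ ∅; common: ∅.
  x = 7: f ≡ 0 at y ∈ {9}; g ≡ 0 at y ∈ ∅; common: ∅.
  x = 8: f ≡ 0 at y ∈ {9, 10}; g ≡ 0 at y ∈ {0, 6}; common: ∅.
  x = 9: f ≡ 0 at y ∈ {1, 8}; g ≡ 0 at y ∈ {1, 9}; common: {1}.
  x = 10: f ≡ 0 at y ∈ {0, 10}; g ≡ 0 at y ∈ ∅; common: ∅.
Collecting: common zeros = {(3, 8), (4, 3), (9, 1)}, so the count is 3.
Comparison with the Bézout bound: 3 ≤ 4 = deg(f)·deg(g), as expected for curves with no common component (the affine F_11-count falls short of the bound because intersections may lie at infinity, over extension fields, or carry multiplicity).


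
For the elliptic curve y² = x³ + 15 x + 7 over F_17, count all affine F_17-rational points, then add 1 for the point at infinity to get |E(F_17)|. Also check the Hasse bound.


Affine points = {(7, 8), (7, 9), (9, 2), (9, 15), (10, 1), (10, 16), (13, 6), (13, 11), (16, 5), (16, 12)}; affine count = 10; |E(F_17)| = 11.

Discriminant check: Δ ∝ 4a³ + 27b² = 4·15³ + 27·7² = 4·3375 + 27·49 ≡ 16 (mod 17). Nonzero ⇒ E is nonsingular.
For each x ∈ F_17, compute rhs = x³ + 15·x + 7 mod 17, then count y ∈ F_17 with y² ≡ rhs.
  x = 0: rhs = 7, matching y values: none (0 points).
  x = 1: rhs = 6, matching y values: none (0 points).
  x = 2: rhs = 11, matching y values: none (0 points).
  x = 3: rhs = 11, matching y values: none (0 points).
  x = 4: rhs = 12, matching y values: none (0 points).
  x = 5: rhs = 3, matching y values: none (0 points).
  x = 6: rhs = 7, matching y values: none (0 points).
  x = 7: rhs = 13, matching y values: 8, 9 (2 points).
  x = 8: rhs = 10, matching y values: none (0 points).
  x = 9: rhs = 4, matching y values: 2, 15 (2 points).
  x = 10: rhs = 1, matching y values: 1, 16 (2 points).
  x = 11: rhs = 7, matching y values: none (0 points).
  x = 12: rhs = 11, matching y values: none (0 points).
  x = 13: rhs = 2, matching y values: 6, 11 (2 points).
  x = 14: rhs = 3, matching y values: none (0 points).
  x = 15: rhs = 3, matching y values: none (0 points).
  x = 16: rhs = 8, matching y values: 5, 12 (2 points).
Total affine count: 10.
Full point count |E(F_17)| = 10 + 1 = 11.
Hasse bound: |11 − (17+1)| = |-7| = 7 ≤ 2√17 ≈ 8.2462 ✓.


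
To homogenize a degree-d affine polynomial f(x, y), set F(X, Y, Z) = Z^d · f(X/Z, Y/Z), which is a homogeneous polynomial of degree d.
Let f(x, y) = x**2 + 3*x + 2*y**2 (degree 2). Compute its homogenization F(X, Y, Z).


F(X, Y, Z) = X**2 + 3*X*Z + 2*Y**2

deg(f) = 2.
Substitute x = X/Z, y = Y/Z into f, then multiply by Z^2.
  monomial 1·x^2·y^0 ↦ 1·X^2·Y^0·Z^0.
  monomial 3·x^1·y^0 ↦ 3·X^1·Y^0·Z^1.
  monomial 2·x^0·y^2 ↦ 2·X^0·Y^2·Z^0.
Collecting: F(X, Y, Z) = X**2 + 3*X*Z + 2*Y**2.


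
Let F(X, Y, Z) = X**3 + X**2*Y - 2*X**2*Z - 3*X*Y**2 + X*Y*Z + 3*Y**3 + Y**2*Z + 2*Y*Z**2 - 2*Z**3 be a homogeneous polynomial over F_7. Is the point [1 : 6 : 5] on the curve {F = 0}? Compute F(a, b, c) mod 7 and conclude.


F(1,6,5) ≡ 6 (mod 7); P is NOT on the curve.

Evaluate F(1, 6, 5) term-by-term (mod 7).
  X**3 ↦ 1·1·1·1 = 1
  X**2*Y ↦ 1·1·6·1 = 6
  -2*X**2*Z ↦ -2·1·1·5 = -10
  -3*X*Y**2 ↦ -3·1·36·1 = -108
  X*Y*Z ↦ 1·1·6·5 = 30
  3*Y**3 ↦ 3·1·216·1 = 648
  Y**2*Z ↦ 1·1·36·5 = 180
  2*Y*Z**2 ↦ 2·1·6·25 = 300
  -2*Z**3 ↦ -2·1·1·125 = -250
Sum: F(1, 6, 5) = (1) + (6) + (-10) + (-108) + (30) + (648) + (180) + (300) + (-250) = 797.
Reducing mod 7: 797 ≡ 6 (mod 7).
Since F(a, b, c) ≡ 6 ≠ 0 (mod 7), P does NOT lie on the curve.


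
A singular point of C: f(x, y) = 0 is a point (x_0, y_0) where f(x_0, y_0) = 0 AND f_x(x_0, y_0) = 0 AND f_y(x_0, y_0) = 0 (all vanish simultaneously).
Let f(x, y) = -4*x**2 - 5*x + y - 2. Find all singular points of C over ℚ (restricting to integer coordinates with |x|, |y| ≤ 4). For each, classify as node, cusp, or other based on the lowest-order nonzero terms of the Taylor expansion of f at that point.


No singular points in the scanned grid; C is smooth there.

Compute partial derivatives:
  f_x = -8*x - 5.
  f_y = 1.
f_y = 1 is a nonzero constant, so f_y never vanishes: no point (x, y) can satisfy f = f_x = f_y = 0. In particular no (x, y) ∈ {−4, ..., 4}² is singular; the curve is smooth.


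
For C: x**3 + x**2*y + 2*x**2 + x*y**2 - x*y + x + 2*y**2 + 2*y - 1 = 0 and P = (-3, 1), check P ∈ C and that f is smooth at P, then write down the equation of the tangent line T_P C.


Tangent line at P: 10*x + 12*y + 18 = 0.

Step 1: f(-3, 1) = 0, so P lies on C.
Step 2: partial derivatives
  f_x(x, y) = 3*x**2 + 2*x*y + 4*x + y**2 - y + 1, f_y(x, y) = x**2 + 2*x*y - x + 4*y + 2.
  f_x(P) = 10, f_y(P) = 12 (gradient nonzero, so P is smooth).
Step 3: tangent line at P: 10·(x − -3) + 12·(y − 1) = 0.
Expanding: 10*x + 12*y + 18 = 0.


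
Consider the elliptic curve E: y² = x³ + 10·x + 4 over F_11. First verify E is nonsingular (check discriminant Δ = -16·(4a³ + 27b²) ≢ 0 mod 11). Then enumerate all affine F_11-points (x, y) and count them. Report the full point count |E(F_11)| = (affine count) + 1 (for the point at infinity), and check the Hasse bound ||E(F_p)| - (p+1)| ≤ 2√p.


Affine points = {(0, 2), (0, 9), (1, 2), (1, 9), (4, 3), (4, 8), (5, 5), (5, 6), (6, 4), (6, 7), (9, 3), (9, 8), (10, 2), (10, 9)}; affine count = 14; |E(F_11)| = 15.

Discriminant check: Δ ∝ 4a³ + 27b² = 4·10³ + 27·4² = 4·1000 + 27·16 ≡ 10 (mod 11). Nonzero ⇒ E is nonsingular.
For each x ∈ F_11, compute rhs = x³ + 10·x + 4 mod 11, then count y ∈ F_11 with y² ≡ rhs.
  x = 0: rhs = 4, matching y values: 2, 9 (2 points).
  x = 1: rhs = 4, matching y values: 2, 9 (2 points).
  x = 2: rhs = 10, matching y values: none (0 points).
  x = 3: rhs = 6, matching y values: none (0 points).
  x = 4: rhs = 9, matching y values: 3, 8 (2 points).
  x = 5: rhs = 3, matching y values: 5, 6 (2 points).
  x = 6: rhs = 5, matching y values: 4, 7 (2 points).
  x = 7: rhs = 10, matching y values: none (0 points).
  x = 8: rhs = 2, matching y values: none (0 points).
  x = 9: rhs = 9, matching y values: 3, 8 (2 points).
  x = 10: rhs = 4, matching y values: 2, 9 (2 points).
Total affine count: 14.
Full point count |E(F_11)| = 14 + 1 = 15.
Hasse bound: |15 − (11+1)| = |3| = 3 ≤ 2√11 ≈ 6.6332 ✓.


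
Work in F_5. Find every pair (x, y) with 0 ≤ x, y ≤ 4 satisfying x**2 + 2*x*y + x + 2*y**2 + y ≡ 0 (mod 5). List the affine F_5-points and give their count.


Affine F_5-points: {(0, 0), (0, 2), (4, 0), (4, 3)}; count = 4.

For each of the 25 pairs (x, y) ∈ F_5², evaluate f(x, y) mod 5. Record the zeros.
  x = 0: [0↦0, 1↦3, 2↦0, 3↦1, 4↦1]  zeros at y ∈ {0, 2}
  x = 1: [0↦2, 1↦2, 2↦1, 3↦4, 4↦1]  zeros at y ∈ ∅
  x = 2: [0↦1, 1↦3, 2↦4, 3↦4, 4↦3]  zeros at y ∈ ∅
  x = 3: [0↦2, 1↦1, 2↦4, 3↦1, 4↦2]  zeros at y ∈ ∅
  x = 4: [0↦0, 1↦1, 2↦1, 3↦0, 4↦3]  zeros at y ∈ {0, 3}
Collecting zeros: affine points = {(0, 0), (0, 2), (4, 0), (4, 3)}.
Total count |C(F_5)_aff| = 4.


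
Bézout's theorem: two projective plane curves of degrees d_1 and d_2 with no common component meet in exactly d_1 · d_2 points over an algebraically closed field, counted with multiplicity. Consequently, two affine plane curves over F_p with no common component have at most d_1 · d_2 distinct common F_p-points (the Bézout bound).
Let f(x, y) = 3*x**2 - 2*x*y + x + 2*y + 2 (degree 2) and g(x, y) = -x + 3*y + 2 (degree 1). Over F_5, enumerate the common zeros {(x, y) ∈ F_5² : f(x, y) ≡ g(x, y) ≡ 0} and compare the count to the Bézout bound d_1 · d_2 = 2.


Common zeros: {(4, 4)}; count = 1; Bézout bound = 2.

deg(f) = 2, deg(g) = 1, so Bézout bound = 2.
Scan x ∈ F_5. For each x, list the y ∈ F_5 with f(x, y) ≡ 0 and those with g(x, y) ≡ 0 (mod 5); the common zeros in that column are the intersection.
  x = 0: f ≡ 0 at y ∈ {4}; g ≡ 0 at y ∈ {1}; common: ∅.
  x = 1: f ≡ 0 at y ∈ ∅; g ≡ 0 at y ∈ {3}; common: ∅.
  x = 2: f ≡ 0 at y ∈ {3}; g ≡ 0 at y ∈ {0}; common: ∅.
  x = 3: f ≡ 0 at y ∈ {3}; g ≡ 0 at y ∈ {2}; common: ∅.
  x = 4: f ≡ 0 at y ∈ {4}; g ≡ 0 at y ∈ {4}; common: {4}.
Collecting: common zeros = {(4, 4)}, so the count is 1.
Comparison with the Bézout bound: 1 ≤ 2 = deg(f)·deg(g), as expected for curves with no common component (the affine F_5-count falls short of the bound because intersections may lie at infinity, over extension fields, or carry multiplicity).


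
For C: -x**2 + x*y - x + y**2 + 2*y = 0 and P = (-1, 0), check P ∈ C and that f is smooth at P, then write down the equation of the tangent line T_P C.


Tangent line at P: x + y + 1 = 0.

Step 1: f(-1, 0) = 0, so P lies on C.
Step 2: partial derivatives
  f_x(x, y) = -2*x + y - 1, f_y(x, y) = x + 2*y + 2.
  f_x(P) = 1, f_y(P) = 1 (gradient nonzero, so P is smooth).
Step 3: tangent line at P: 1·(x − -1) + 1·(y − 0) = 0.
Expanding: x + y + 1 = 0.


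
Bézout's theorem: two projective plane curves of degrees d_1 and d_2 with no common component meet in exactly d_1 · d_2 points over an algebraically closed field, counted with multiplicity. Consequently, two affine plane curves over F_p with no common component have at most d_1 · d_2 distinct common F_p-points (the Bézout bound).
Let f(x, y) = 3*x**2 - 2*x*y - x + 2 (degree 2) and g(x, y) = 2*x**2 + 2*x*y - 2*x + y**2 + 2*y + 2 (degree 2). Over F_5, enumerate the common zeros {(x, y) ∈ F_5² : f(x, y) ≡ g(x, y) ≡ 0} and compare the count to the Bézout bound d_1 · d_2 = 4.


Common zeros: {(4, 2)}; count = 1; Bézout bound = 4.

deg(f) = 2, deg(g) = 2, so Bézout bound = 4.
Scan x ∈ F_5. For each x, list the y ∈ F_5 with f(x, y) ≡ 0 and those with g(x, y) ≡ 0 (mod 5); the common zeros in that column are the intersection.
  x = 0: f ≡ 0 at y ∈ ∅; g ≡ 0 at y ∈ {1, 2}; common: ∅.
  x = 1: f ≡ 0 at y ∈ {2}; g ≡ 0 at y ∈ ∅; common: ∅.
  x = 2: f ≡ 0 at y ∈ {3}; g ≡ 0 at y ∈ ∅; common: ∅.
  x = 3: f ≡ 0 at y ∈ {1}; g ≡ 0 at y ∈ ∅; common: ∅.
  x = 4: f ≡ 0 at y ∈ {2}; g ≡ 0 at y ∈ {2, 3}; common: {2}.
Collecting: common zeros = {(4, 2)}, so the count is 1.
Comparison with the Bézout bound: 1 ≤ 4 = deg(f)·deg(g), as expected for curves with no common component (the affine F_5-count falls short of the bound because intersections may lie at infinity, over extension fields, or carry multiplicity).


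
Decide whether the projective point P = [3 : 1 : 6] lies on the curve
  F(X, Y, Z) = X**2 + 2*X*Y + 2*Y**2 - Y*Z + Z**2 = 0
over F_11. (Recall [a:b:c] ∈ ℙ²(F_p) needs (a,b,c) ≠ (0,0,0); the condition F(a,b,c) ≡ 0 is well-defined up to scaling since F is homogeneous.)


F(3,1,6) ≡ 3 (mod 11); P is NOT on the curve.

Evaluate F(3, 1, 6) term-by-term (mod 11).
  X**2 ↦ 1·9·1·1 = 9
  2*X*Y ↦ 2·3·1·1 = 6
  2*Y**2 ↦ 2·1·1·1 = 2
  -Y*Z ↦ -1·1·1·6 = -6
  Z**2 ↦ 1·1·1·36 = 36
Sum: F(3, 1, 6) = (9) + (6) + (2) + (-6) + (36) = 47.
Reducing mod 11: 47 ≡ 3 (mod 11).
Since F(a, b, c) ≡ 3 ≠ 0 (mod 11), P does NOT lie on the curve.


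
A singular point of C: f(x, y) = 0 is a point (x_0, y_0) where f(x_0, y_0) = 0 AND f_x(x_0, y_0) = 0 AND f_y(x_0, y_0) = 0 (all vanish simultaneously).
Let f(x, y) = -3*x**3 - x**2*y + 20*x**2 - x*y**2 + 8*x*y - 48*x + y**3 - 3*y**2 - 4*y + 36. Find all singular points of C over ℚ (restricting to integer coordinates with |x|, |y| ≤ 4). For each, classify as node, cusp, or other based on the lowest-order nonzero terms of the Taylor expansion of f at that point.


Singular points: {(2, 2)}; classification: cusp.

Compute partial derivatives:
  f_x = -9*x**2 - 2*x*y + 40*x - y**2 + 8*y - 48.
  f_y = -x**2 - 2*x*y + 8*x + 3*y**2 - 6*y - 4.
Scan x_0 ∈ {−4, ..., 4}. For each x_0, f_y(x_0, y) is a polynomial in y; find its integer roots y ∈ {−4, ..., 4}, then test f_x and f at those candidates.
  x = -4: f_y(-4, y) = 3*y**2 + 2*y - 52; no integer root y with |y| ≤ 4.
  x = -3: f_y(-3, y) = 3*y**2 - 37; no integer root y with |y| ≤ 4.
  x = -2: f_y(-2, y) = 3*y**2 - 2*y - 24; no integer root y with |y| ≤ 4.
  x = -1: f_y(-1, y) = 3*y**2 - 4*y - 13; no integer root y with |y| ≤ 4.
  x = 0: f_y(0, y) = 3*y**2 - 6*y - 4; no integer root y with |y| ≤ 4.
  x = 1: f_y(1, y) = 3*y**2 - 8*y + 3; no integer root y with |y| ≤ 4.
  x = 2: f_y(2, y) = 3*y**2 - 10*y + 8; vanishes at y ∈ {2}. (2, 2): f_x = 0, f = 0 — SINGULAR.
  x = 3: f_y(3, y) = 3*y**2 - 12*y + 11; no integer root y with |y| ≤ 4.
  x = 4: f_y(4, y) = 3*y**2 - 14*y + 12; no integer root y with |y| ≤ 4.
Only singular point on the grid: (2, 2).
Classify: substitute x = 2 + u, y = 2 + v and expand: f = -3*u**3 - u**2*v - u*v**2 + v**3 + v**2.
No constant or linear terms (consistent with a singular point). Quadratic part: v**2. Cubic part: -3*u**3 - u**2*v - u*v**2 + v**3.
The quadratic part v**2 is a perfect square, so there is a single (double) tangent line v = 0, i.e. y = 2. Restricting the cubic part to that line (v = 0) leaves -3*u**3 ≠ 0, so f is not divisible by v and the branch is v² ≈ 3*u**3 to lowest order — this is a cusp.
Classification: cusp.


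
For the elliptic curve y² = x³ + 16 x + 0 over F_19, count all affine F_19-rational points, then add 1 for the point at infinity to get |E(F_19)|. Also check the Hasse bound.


Affine points = {(0, 0), (1, 6), (1, 13), (10, 1), (10, 18), (11, 5), (11, 14), (12, 1), (12, 18), (13, 7), (13, 12), (14, 2), (14, 17), (15, 9), (15, 10), (16, 1), (16, 18), (17, 6), (17, 13)}; affine count = 19; |E(F_19)| = 20.

Discriminant check: Δ ∝ 4a³ + 27b² = 4·16³ + 27·0² = 4·4096 + 27·0 ≡ 6 (mod 19). Nonzero ⇒ E is nonsingular.
For each x ∈ F_19, compute rhs = x³ + 16·x + 0 mod 19, then count y ∈ F_19 with y² ≡ rhs.
  x = 0: rhs = 0, matching y values: 0 (1 points).
  x = 1: rhs = 17, matching y values: 6, 13 (2 points).
  x = 2: rhs = 2, matching y values: none (0 points).
  x = 3: rhs = 18, matching y values: none (0 points).
  x = 4: rhs = 14, matching y values: none (0 points).
  x = 5: rhs = 15, matching y values: none (0 points).
  x = 6: rhs = 8, matching y values: none (0 points).
  x = 7: rhs = 18, matching y values: none (0 points).
  x = 8: rhs = 13, matching y values: none (0 points).
  x = 9: rhs = 18, matching y values: none (0 points).
  x = 10: rhs = 1, matching y values: 1, 18 (2 points).
  x = 11: rhs = 6, matching y values: 5, 14 (2 points).
  x = 12: rhs = 1, matching y values: 1, 18 (2 points).
  x = 13: rhs = 11, matching y values: 7, 12 (2 points).
  x = 14: rhs = 4, matching y values: 2, 17 (2 points).
  x = 15: rhs = 5, matching y values: 9, 10 (2 points).
  x = 16: rhs = 1, matching y values: 1, 18 (2 points).
  x = 17: rhs = 17, matching y values: 6, 13 (2 points).
  x = 18: rhs = 2, matching y values: none (0 points).
Total affine count: 19.
Full point count |E(F_19)| = 19 + 1 = 20.
Hasse bound: |20 − (19+1)| = |0| = 0 ≤ 2√19 ≈ 8.7178 ✓.


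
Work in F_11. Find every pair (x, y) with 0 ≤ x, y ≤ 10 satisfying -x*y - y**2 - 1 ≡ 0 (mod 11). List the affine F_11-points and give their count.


Affine F_11-points: {(2, 10), (3, 2), (3, 6), (4, 3), (4, 4), (7, 7), (7, 8), (8, 5), (8, 9), (9, 1)}; count = 10.

For each of the 121 pairs (x, y) ∈ F_11², evaluate f(x, y) mod 11. Record the zeros.
  x = 0: [0↦10, 1↦9, 2↦6, 3↦1, 4↦5, 5↦7, 6↦7, 7↦5, 8↦1, 9↦6, 10↦9]  zeros at y ∈ ∅
  x = 1: [0↦10, 1↦8, 2↦4, 3↦9, 4↦1, 5↦2, 6↦1, 7↦9, 8↦4, 9↦8, 10↦10]  zeros at y ∈ ∅
  x = 2: [0↦10, 1↦7, 2↦2, 3↦6, 4↦8, 5↦8, 6↦6, 7↦2, 8↦7, 9↦10, 10↦0]  zeros at y ∈ {10}
  x = 3: [0↦10, 1↦6, 2↦0, 3↦3, 4↦4, 5↦3, 6↦0, 7↦6, 8↦10, 9↦1, 10↦1]  zeros at y ∈ {2, 6}
  x = 4: [0↦10, 1↦5, 2↦9, 3↦0, 4↦0, 5↦9, 6↦5, 7↦10, 8↦2, 9↦3, 10↦2]  zeros at y ∈ {3, 4}
  x = 5: [0↦10, 1↦4, 2↦7, 3↦8, 4↦7, 5↦4, 6↦10, 7↦3, 8↦5, 9↦5, 10↦3]  zeros at y ∈ ∅
  x = 6: [0↦10, 1↦3, 2↦5, 3↦5, 4↦3, 5↦10, 6↦4, 7↦7, 8↦8, 9↦7, 10↦4]  zeros at y ∈ ∅
  x = 7: [0↦10, 1↦2, 2↦3, 3↦2, 4↦10, 5↦5, 6↦9, 7↦0, 8↦0, 9↦9, 10↦5]  zeros at y ∈ {7, 8}
  x = 8: [0↦10, 1↦1, 2↦1, 3↦10, 4↦6, 5↦0, 6↦3, 7↦4, 8↦3, 9↦0, 10↦6]  zeros at y ∈ {5, 9}
  x = 9: [0↦10, 1↦0, 2↦10, 3↦7, 4↦2, 5↦6, 6↦8, 7↦8, 8↦6, 9↦2, 10↦7]  zeros at y ∈ {1}
  x = 10: [0↦10, 1↦10, 2↦8, 3↦4, 4↦9, 5↦1, 6↦2, 7↦1, 8↦9, 9↦4, 10↦8]  zeros at y ∈ ∅
Collecting zeros: affine points = {(2, 10), (3, 2), (3, 6), (4, 3), (4, 4), (7, 7), (7, 8), (8, 5), (8, 9), (9, 1)}.
Total count |C(F_11)_aff| = 10.
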